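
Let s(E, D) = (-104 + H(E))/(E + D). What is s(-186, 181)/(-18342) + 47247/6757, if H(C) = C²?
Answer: 2283042407/309842235 ≈ 7.3684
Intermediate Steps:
s(E, D) = (-104 + E²)/(D + E) (s(E, D) = (-104 + E²)/(E + D) = (-104 + E²)/(D + E))
s(-186, 181)/(-18342) + 47247/6757 = ((-104 + (-186)²)/(181 - 186))/(-18342) + 47247/6757 = ((-104 + 34596)/(-5))*(-1/18342) + 47247*(1/6757) = -⅕*34492*(-1/18342) + 47247/6757 = -34492/5*(-1/18342) + 47247/6757 = 17246/45855 + 47247/6757 = 2283042407/309842235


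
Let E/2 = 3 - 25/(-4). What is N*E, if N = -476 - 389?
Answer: -32005/2 ≈ -16003.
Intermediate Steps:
E = 37/2 (E = 2*(3 - 25/(-4)) = 2*(3 - 25*(-1)/4) = 2*(3 - 5*(-5/4)) = 2*(3 + 25/4) = 2*(37/4) = 37/2 ≈ 18.500)
N = -865
N*E = -865*37/2 = -32005/2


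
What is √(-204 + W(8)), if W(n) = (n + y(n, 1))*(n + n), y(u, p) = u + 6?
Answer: 2*√37 ≈ 12.166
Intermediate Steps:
y(u, p) = 6 + u
W(n) = 2*n*(6 + 2*n) (W(n) = (n + (6 + n))*(n + n) = (6 + 2*n)*(2*n) = 2*n*(6 + 2*n))
√(-204 + W(8)) = √(-204 + 4*8*(3 + 8)) = √(-204 + 4*8*11) = √(-204 + 352) = √148 = 2*√37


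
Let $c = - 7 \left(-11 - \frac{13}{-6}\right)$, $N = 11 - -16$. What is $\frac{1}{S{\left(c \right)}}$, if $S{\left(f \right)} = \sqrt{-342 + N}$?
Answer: $- \frac{i \sqrt{35}}{105} \approx - 0.056344 i$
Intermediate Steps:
$N = 27$ ($N = 11 + 16 = 27$)
$c = \frac{371}{6}$ ($c = - 7 \left(-11 - - \frac{13}{6}\right) = - 7 \left(-11 + \frac{13}{6}\right) = \left(-7\right) \left(- \frac{53}{6}\right) = \frac{371}{6} \approx 61.833$)
$S{\left(f \right)} = 3 i \sqrt{35}$ ($S{\left(f \right)} = \sqrt{-342 + 27} = \sqrt{-315} = 3 i \sqrt{35}$)
$\frac{1}{S{\left(c \right)}} = \frac{1}{3 i \sqrt{35}} = - \frac{i \sqrt{35}}{105}$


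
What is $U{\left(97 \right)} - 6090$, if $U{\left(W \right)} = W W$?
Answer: $3319$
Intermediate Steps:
$U{\left(W \right)} = W^{2}$
$U{\left(97 \right)} - 6090 = 97^{2} - 6090 = 9409 - 6090 = 3319$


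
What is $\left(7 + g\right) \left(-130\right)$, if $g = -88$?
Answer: $10530$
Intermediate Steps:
$\left(7 + g\right) \left(-130\right) = \left(7 - 88\right) \left(-130\right) = \left(-81\right) \left(-130\right) = 10530$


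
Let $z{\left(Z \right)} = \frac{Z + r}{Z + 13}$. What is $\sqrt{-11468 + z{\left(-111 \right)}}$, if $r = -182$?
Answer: $\frac{i \sqrt{2247142}}{14} \approx 107.07 i$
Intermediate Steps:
$z{\left(Z \right)} = \frac{-182 + Z}{13 + Z}$ ($z{\left(Z \right)} = \frac{Z - 182}{Z + 13} = \frac{-182 + Z}{13 + Z}$)
$\sqrt{-11468 + z{\left(-111 \right)}} = \sqrt{-11468 + \frac{-182 - 111}{13 - 111}} = \sqrt{-11468 + \frac{1}{-98} \left(-293\right)} = \sqrt{-11468 - - \frac{293}{98}} = \sqrt{-11468 + \frac{293}{98}} = \sqrt{- \frac{1123571}{98}} = \frac{i \sqrt{2247142}}{14}$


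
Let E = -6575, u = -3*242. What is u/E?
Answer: 726/6575 ≈ 0.11042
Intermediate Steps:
u = -726
u/E = -726/(-6575) = -726*(-1/6575) = 726/6575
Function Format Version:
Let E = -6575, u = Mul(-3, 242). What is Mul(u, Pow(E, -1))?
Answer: Rational(726, 6575) ≈ 0.11042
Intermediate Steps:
u = -726
Mul(u, Pow(E, -1)) = Mul(-726, Pow(-6575, -1)) = Mul(-726, Rational(-1, 6575)) = Rational(726, 6575)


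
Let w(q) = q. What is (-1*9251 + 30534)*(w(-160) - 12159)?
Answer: -262185277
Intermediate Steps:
(-1*9251 + 30534)*(w(-160) - 12159) = (-1*9251 + 30534)*(-160 - 12159) = (-9251 + 30534)*(-12319) = 21283*(-12319) = -262185277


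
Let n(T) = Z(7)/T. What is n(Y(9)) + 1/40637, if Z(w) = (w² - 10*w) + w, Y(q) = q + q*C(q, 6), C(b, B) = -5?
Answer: 284477/731466 ≈ 0.38891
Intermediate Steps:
Y(q) = -4*q (Y(q) = q + q*(-5) = q - 5*q = -4*q)
Z(w) = w² - 9*w
n(T) = -14/T (n(T) = (7*(-9 + 7))/T = (7*(-2))/T = -14/T)
n(Y(9)) + 1/40637 = -14/((-4*9)) + 1/40637 = -14/(-36) + 1/40637 = -14*(-1/36) + 1/40637 = 7/18 + 1/40637 = 284477/731466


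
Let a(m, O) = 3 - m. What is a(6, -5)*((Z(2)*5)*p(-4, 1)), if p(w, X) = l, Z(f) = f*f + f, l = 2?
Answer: -180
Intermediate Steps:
Z(f) = f + f² (Z(f) = f² + f = f + f²)
p(w, X) = 2
a(6, -5)*((Z(2)*5)*p(-4, 1)) = (3 - 1*6)*(((2*(1 + 2))*5)*2) = (3 - 6)*(((2*3)*5)*2) = -3*6*5*2 = -90*2 = -3*60 = -180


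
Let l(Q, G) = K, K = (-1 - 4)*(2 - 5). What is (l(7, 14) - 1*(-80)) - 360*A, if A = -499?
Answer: 179735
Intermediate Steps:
K = 15 (K = -5*(-3) = 15)
l(Q, G) = 15
(l(7, 14) - 1*(-80)) - 360*A = (15 - 1*(-80)) - 360*(-499) = (15 + 80) + 179640 = 95 + 179640 = 179735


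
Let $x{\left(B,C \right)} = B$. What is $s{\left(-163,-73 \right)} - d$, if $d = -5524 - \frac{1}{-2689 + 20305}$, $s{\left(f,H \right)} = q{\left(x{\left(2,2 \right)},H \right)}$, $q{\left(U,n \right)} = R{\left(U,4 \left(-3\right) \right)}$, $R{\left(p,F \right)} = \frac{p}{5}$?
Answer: $\frac{486589157}{88080} \approx 5524.4$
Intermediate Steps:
$R{\left(p,F \right)} = \frac{p}{5}$ ($R{\left(p,F \right)} = p \frac{1}{5} = \frac{p}{5}$)
$q{\left(U,n \right)} = \frac{U}{5}$
$s{\left(f,H \right)} = \frac{2}{5}$ ($s{\left(f,H \right)} = \frac{1}{5} \cdot 2 = \frac{2}{5}$)
$d = - \frac{97310785}{17616}$ ($d = -5524 - \frac{1}{17616} = - \frac{97310785}{17616} \approx -5524.0$)
$s{\left(-163,-73 \right)} - d = \frac{2}{5} - - \frac{97310785}{17616} = \frac{2}{5} + \frac{97310785}{17616} = \frac{486589157}{88080}$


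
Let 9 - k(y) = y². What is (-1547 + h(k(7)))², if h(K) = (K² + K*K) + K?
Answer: 2601769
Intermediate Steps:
k(y) = 9 - y²
h(K) = K + 2*K² (h(K) = (K² + K²) + K = 2*K² + K = K + 2*K²)
(-1547 + h(k(7)))² = (-1547 + (9 - 1*7²)*(1 + 2*(9 - 1*7²)))² = (-1547 + (9 - 1*49)*(1 + 2*(9 - 1*49)))² = (-1547 + (9 - 49)*(1 + 2*(9 - 49)))² = (-1547 - 40*(1 + 2*(-40)))² = (-1547 - 40*(1 - 80))² = (-1547 - 40*(-79))² = (-1547 + 3160)² = 1613² = 2601769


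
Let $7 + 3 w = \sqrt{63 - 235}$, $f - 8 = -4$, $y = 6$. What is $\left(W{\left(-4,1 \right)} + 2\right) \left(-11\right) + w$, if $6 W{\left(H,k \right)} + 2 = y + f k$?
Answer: $-39 + \frac{2 i \sqrt{43}}{3} \approx -39.0 + 4.3716 i$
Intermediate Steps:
$f = 4$ ($f = 8 - 4 = 4$)
$W{\left(H,k \right)} = \frac{2}{3} + \frac{2 k}{3}$ ($W{\left(H,k \right)} = - \frac{1}{3} + \frac{6 + 4 k}{6} = - \frac{1}{3} + \left(1 + \frac{2 k}{3}\right) = \frac{2}{3} + \frac{2 k}{3}$)
$w = - \frac{7}{3} + \frac{2 i \sqrt{43}}{3}$ ($w = - \frac{7}{3} + \frac{\sqrt{63 - 235}}{3} = - \frac{7}{3} + \frac{\sqrt{-172}}{3} = - \frac{7}{3} + \frac{2 i \sqrt{43}}{3} \approx -2.3333 + 4.3716 i$)
$\left(W{\left(-4,1 \right)} + 2\right) \left(-11\right) + w = \left(\left(\frac{2}{3} + \frac{2}{3} \cdot 1\right) + 2\right) \left(-11\right) - \left(\frac{7}{3} - \frac{2 i \sqrt{43}}{3}\right) = \left(\left(\frac{2}{3} + \frac{2}{3}\right) + 2\right) \left(-11\right) - \left(\frac{7}{3} - \frac{2 i \sqrt{43}}{3}\right) = \left(\frac{4}{3} + 2\right) \left(-11\right) - \left(\frac{7}{3} - \frac{2 i \sqrt{43}}{3}\right) = \frac{10}{3} \left(-11\right) - \left(\frac{7}{3} - \frac{2 i \sqrt{43}}{3}\right) = - \frac{110}{3} - \left(\frac{7}{3} - \frac{2 i \sqrt{43}}{3}\right) = -39 + \frac{2 i \sqrt{43}}{3}$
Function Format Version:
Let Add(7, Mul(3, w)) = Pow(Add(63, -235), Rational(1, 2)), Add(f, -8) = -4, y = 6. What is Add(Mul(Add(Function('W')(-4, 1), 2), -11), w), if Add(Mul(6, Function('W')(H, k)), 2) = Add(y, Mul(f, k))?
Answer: Add(-39, Mul(Rational(2, 3), I, Pow(43, Rational(1, 2)))) ≈ Add(-39.000, Mul(4.3716, I))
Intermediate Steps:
f = 4 (f = Add(8, -4) = 4)
Function('W')(H, k) = Add(Rational(2, 3), Mul(Rational(2, 3), k)) (Function('W')(H, k) = Add(Rational(-1, 3), Mul(Rational(1, 6), Add(6, Mul(4, k)))) = Add(Rational(-1, 3), Add(1, Mul(Rational(2, 3), k))) = Add(Rational(2, 3), Mul(Rational(2, 3), k)))
w = Add(Rational(-7, 3), Mul(Rational(2, 3), I, Pow(43, Rational(1, 2)))) (w = Add(Rational(-7, 3), Mul(Rational(1, 3), Pow(Add(63, -235), Rational(1, 2)))) = Add(Rational(-7, 3), Mul(Rational(1, 3), Pow(-172, Rational(1, 2)))) = Add(Rational(-7, 3), Mul(Rational(1, 3), Mul(2, I, Pow(43, Rational(1, 2))))) = Add(Rational(-7, 3), Mul(Rational(2, 3), I, Pow(43, Rational(1, 2)))) ≈ Add(-2.3333, Mul(4.3716, I)))
Add(Mul(Add(Function('W')(-4, 1), 2), -11), w) = Add(Mul(Add(Add(Rational(2, 3), Mul(Rational(2, 3), 1)), 2), -11), Add(Rational(-7, 3), Mul(Rational(2, 3), I, Pow(43, Rational(1, 2))))) = Add(Mul(Add(Add(Rational(2, 3), Rational(2, 3)), 2), -11), Add(Rational(-7, 3), Mul(Rational(2, 3), I, Pow(43, Rational(1, 2))))) = Add(Mul(Add(Rational(4, 3), 2), -11), Add(Rational(-7, 3), Mul(Rational(2, 3), I, Pow(43, Rational(1, 2))))) = Add(Mul(Rational(10, 3), -11), Add(Rational(-7, 3), Mul(Rational(2, 3), I, Pow(43, Rational(1, 2))))) = Add(Rational(-110, 3), Add(Rational(-7, 3), Mul(Rational(2, 3), I, Pow(43, Rational(1, 2))))) = Add(-39, Mul(Rational(2, 3), I, Pow(43, Rational(1, 2))))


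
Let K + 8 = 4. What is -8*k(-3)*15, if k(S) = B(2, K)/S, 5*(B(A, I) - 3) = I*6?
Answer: -72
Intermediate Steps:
K = -4 (K = -8 + 4 = -4)
B(A, I) = 3 + 6*I/5 (B(A, I) = 3 + (I*6)/5 = 3 + (6*I)/5 = 3 + 6*I/5)
k(S) = -9/(5*S) (k(S) = (3 + (6/5)*(-4))/S = (3 - 24/5)/S = -9/(5*S))
-8*k(-3)*15 = -(-72)/(5*(-3))*15 = -(-72)*(-1)/(5*3)*15 = -8*⅗*15 = -24/5*15 = -72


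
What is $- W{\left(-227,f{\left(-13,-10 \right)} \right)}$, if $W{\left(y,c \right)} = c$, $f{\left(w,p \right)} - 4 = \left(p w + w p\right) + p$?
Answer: $-254$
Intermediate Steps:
$f{\left(w,p \right)} = 4 + p + 2 p w$ ($f{\left(w,p \right)} = 4 + \left(\left(p w + w p\right) + p\right) = 4 + \left(\left(p w + p w\right) + p\right) = 4 + \left(2 p w + p\right) = 4 + \left(p + 2 p w\right) = 4 + p + 2 p w$)
$- W{\left(-227,f{\left(-13,-10 \right)} \right)} = - (4 - 10 + 2 \left(-10\right) \left(-13\right)) = - (4 - 10 + 260) = \left(-1\right) 254 = -254$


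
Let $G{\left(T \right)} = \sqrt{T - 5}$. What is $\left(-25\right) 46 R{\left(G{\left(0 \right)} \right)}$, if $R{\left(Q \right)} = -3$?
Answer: $3450$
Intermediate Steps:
$G{\left(T \right)} = \sqrt{-5 + T}$
$\left(-25\right) 46 R{\left(G{\left(0 \right)} \right)} = \left(-25\right) 46 \left(-3\right) = \left(-1150\right) \left(-3\right) = 3450$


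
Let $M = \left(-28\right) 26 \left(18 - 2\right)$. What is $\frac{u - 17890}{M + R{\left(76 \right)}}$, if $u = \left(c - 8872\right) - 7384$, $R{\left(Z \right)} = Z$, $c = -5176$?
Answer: $\frac{19661}{5786} \approx 3.398$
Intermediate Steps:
$u = -21432$ ($u = \left(-5176 - 8872\right) - 7384 = -14048 - 7384 = -21432$)
$M = -11648$ ($M = \left(-728\right) 16 = -11648$)
$\frac{u - 17890}{M + R{\left(76 \right)}} = \frac{-21432 - 17890}{-11648 + 76} = - \frac{39322}{-11572} = \left(-39322\right) \left(- \frac{1}{11572}\right) = \frac{19661}{5786}$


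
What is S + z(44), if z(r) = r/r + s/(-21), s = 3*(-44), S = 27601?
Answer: 193258/7 ≈ 27608.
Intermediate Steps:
s = -132
z(r) = 51/7 (z(r) = r/r - 132/(-21) = 1 - 132*(-1/21) = 1 + 44/7 = 51/7)
S + z(44) = 27601 + 51/7 = 193258/7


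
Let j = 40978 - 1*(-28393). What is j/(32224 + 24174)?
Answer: 69371/56398 ≈ 1.2300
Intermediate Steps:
j = 69371 (j = 40978 + 28393 = 69371)
j/(32224 + 24174) = 69371/(32224 + 24174) = 69371/56398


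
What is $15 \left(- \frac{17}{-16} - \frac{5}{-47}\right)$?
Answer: $\frac{13185}{752} \approx 17.533$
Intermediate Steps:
$15 \left(- \frac{17}{-16} - \frac{5}{-47}\right) = 15 \left(\left(-17\right) \left(- \frac{1}{16}\right) - - \frac{5}{47}\right) = 15 \left(\frac{17}{16} + \frac{5}{47}\right) = 15 \cdot \frac{879}{752} = \frac{13185}{752}$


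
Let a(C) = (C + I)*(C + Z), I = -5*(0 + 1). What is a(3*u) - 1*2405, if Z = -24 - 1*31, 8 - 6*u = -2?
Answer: -2405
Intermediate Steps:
u = 5/3 (u = 4/3 - ⅙*(-2) = 4/3 + ⅓ = 5/3 ≈ 1.6667)
I = -5 (I = -5*1 = -5)
Z = -55 (Z = -24 - 31 = -55)
a(C) = (-55 + C)*(-5 + C) (a(C) = (C - 5)*(C - 55) = (-5 + C)*(-55 + C) = (-55 + C)*(-5 + C))
a(3*u) - 1*2405 = (275 + (3*(5/3))² - 180*5/3) - 1*2405 = (275 + 5² - 60*5) - 2405 = (275 + 25 - 300) - 2405 = 0 - 2405 = -2405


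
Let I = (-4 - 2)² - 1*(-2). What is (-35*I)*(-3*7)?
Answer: 27930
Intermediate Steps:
I = 38 (I = (-6)² + 2 = 36 + 2 = 38)
(-35*I)*(-3*7) = (-35*38)*(-3*7) = -1330*(-21) = 27930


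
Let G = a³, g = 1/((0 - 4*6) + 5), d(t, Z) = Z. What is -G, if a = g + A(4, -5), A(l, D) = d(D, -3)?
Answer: 195112/6859 ≈ 28.446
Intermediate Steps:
A(l, D) = -3
g = -1/19 (g = 1/((0 - 24) + 5) = 1/(-24 + 5) = 1/(-19) = -1/19 ≈ -0.052632)
a = -58/19 (a = -1/19 - 3 = -58/19 ≈ -3.0526)
G = -195112/6859 (G = (-58/19)³ = -195112/6859 ≈ -28.446)
-G = -1*(-195112/6859) = 195112/6859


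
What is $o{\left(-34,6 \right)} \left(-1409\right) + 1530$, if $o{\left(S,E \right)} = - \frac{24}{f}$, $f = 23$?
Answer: $\frac{69006}{23} \approx 3000.3$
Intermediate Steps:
$o{\left(S,E \right)} = - \frac{24}{23}$
$o{\left(-34,6 \right)} \left(-1409\right) + 1530 = \left(- \frac{24}{23}\right) \left(-1409\right) + 1530 = \frac{33816}{23} + 1530 = \frac{69006}{23}$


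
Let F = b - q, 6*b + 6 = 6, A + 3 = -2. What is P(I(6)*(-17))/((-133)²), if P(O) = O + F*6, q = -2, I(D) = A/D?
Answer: 157/106134 ≈ 0.0014793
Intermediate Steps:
A = -5 (A = -3 - 2 = -5)
I(D) = -5/D
b = 0 (b = -1 + (⅙)*6 = -1 + 1 = 0)
F = 2 (F = 0 - 1*(-2) = 0 + 2 = 2)
P(O) = 12 + O (P(O) = O + 2*6 = O + 12 = 12 + O)
P(I(6)*(-17))/((-133)²) = (12 - 5/6*(-17))/((-133)²) = (12 - 5*⅙*(-17))/17689 = (12 - ⅚*(-17))*(1/17689) = (12 + 85/6)*(1/17689) = (157/6)*(1/17689) = 157/106134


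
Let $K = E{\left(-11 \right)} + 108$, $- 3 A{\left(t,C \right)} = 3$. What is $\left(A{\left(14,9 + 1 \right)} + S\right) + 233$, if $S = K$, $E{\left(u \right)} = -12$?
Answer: $328$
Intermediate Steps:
$A{\left(t,C \right)} = -1$ ($A{\left(t,C \right)} = \left(- \frac{1}{3}\right) 3 = -1$)
$K = 96$ ($K = -12 + 108 = 96$)
$S = 96$
$\left(A{\left(14,9 + 1 \right)} + S\right) + 233 = \left(-1 + 96\right) + 233 = 95 + 233 = 328$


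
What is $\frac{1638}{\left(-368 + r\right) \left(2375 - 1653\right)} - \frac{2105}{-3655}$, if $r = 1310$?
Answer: $\frac{47921597}{82861774} \approx 0.57833$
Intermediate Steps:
$\frac{1638}{\left(-368 + r\right) \left(2375 - 1653\right)} - \frac{2105}{-3655} = \frac{1638}{\left(-368 + 1310\right) \left(2375 - 1653\right)} - \frac{2105}{-3655} = \frac{1638}{942 \cdot 722} - - \frac{421}{731} = \frac{1638}{680124} + \frac{421}{731} = 1638 \cdot \frac{1}{680124} + \frac{421}{731} = \frac{273}{113354} + \frac{421}{731} = \frac{47921597}{82861774}$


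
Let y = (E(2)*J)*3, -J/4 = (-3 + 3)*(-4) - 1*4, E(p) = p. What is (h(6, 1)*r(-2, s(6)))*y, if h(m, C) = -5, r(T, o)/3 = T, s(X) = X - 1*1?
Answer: 2880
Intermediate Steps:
s(X) = -1 + X (s(X) = X - 1 = -1 + X)
r(T, o) = 3*T
J = 16 (J = -4*((-3 + 3)*(-4) - 1*4) = -4*(0*(-4) - 4) = -4*(0 - 4) = -4*(-4) = 16)
y = 96 (y = (2*16)*3 = 32*3 = 96)
(h(6, 1)*r(-2, s(6)))*y = -15*(-2)*96 = -5*(-6)*96 = 30*96 = 2880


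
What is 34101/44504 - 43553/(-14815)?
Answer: 2443489027/659326760 ≈ 3.7060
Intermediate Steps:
34101/44504 - 43553/(-14815) = 34101*(1/44504) - 43553*(-1/14815) = 34101/44504 + 43553/14815 = 2443489027/659326760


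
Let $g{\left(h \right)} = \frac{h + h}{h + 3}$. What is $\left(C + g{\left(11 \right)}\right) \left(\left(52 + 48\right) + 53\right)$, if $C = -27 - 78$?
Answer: $- \frac{110772}{7} \approx -15825.0$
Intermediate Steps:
$C = -105$ ($C = -27 - 78 = -105$)
$g{\left(h \right)} = \frac{2 h}{3 + h}$
$\left(C + g{\left(11 \right)}\right) \left(\left(52 + 48\right) + 53\right) = \left(-105 + 2 \cdot 11 \frac{1}{3 + 11}\right) \left(\left(52 + 48\right) + 53\right) = \left(-105 + 2 \cdot 11 \cdot \frac{1}{14}\right) \left(100 + 53\right) = \left(-105 + 2 \cdot 11 \cdot \frac{1}{14}\right) 153 = \left(-105 + \frac{11}{7}\right) 153 = \left(- \frac{724}{7}\right) 153 = - \frac{110772}{7}$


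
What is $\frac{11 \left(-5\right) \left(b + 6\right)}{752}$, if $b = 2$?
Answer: $- \frac{55}{94} \approx -0.58511$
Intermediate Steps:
$\frac{11 \left(-5\right) \left(b + 6\right)}{752} = \frac{11 \left(-5\right) \left(2 + 6\right)}{752} = \left(-55\right) 8 \cdot \frac{1}{752} = \left(-440\right) \frac{1}{752} = - \frac{55}{94}$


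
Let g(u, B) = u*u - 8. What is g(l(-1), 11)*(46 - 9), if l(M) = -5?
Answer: 629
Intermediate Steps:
g(u, B) = -8 + u**2 (g(u, B) = u**2 - 8 = -8 + u**2)
g(l(-1), 11)*(46 - 9) = (-8 + (-5)**2)*(46 - 9) = (-8 + 25)*37 = 17*37 = 629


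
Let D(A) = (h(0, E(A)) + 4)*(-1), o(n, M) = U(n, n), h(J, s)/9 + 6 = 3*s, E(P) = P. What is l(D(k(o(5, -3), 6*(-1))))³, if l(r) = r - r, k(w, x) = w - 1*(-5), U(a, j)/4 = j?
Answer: 0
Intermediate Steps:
U(a, j) = 4*j
h(J, s) = -54 + 27*s (h(J, s) = -54 + 9*(3*s) = -54 + 27*s)
o(n, M) = 4*n
k(w, x) = 5 + w (k(w, x) = w + 5 = 5 + w)
D(A) = 50 - 27*A (D(A) = ((-54 + 27*A) + 4)*(-1) = (-50 + 27*A)*(-1) = 50 - 27*A)
l(r) = 0
l(D(k(o(5, -3), 6*(-1))))³ = 0³ = 0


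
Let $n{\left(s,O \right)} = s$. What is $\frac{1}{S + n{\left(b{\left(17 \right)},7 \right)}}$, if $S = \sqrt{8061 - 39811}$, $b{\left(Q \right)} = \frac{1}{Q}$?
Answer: $\frac{17}{9175751} - \frac{1445 i \sqrt{1270}}{9175751} \approx 1.8527 \cdot 10^{-6} - 0.0056121 i$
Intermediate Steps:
$S = 5 i \sqrt{1270}$ ($S = \sqrt{-31750} = 5 i \sqrt{1270} \approx 178.19 i$)
$\frac{1}{S + n{\left(b{\left(17 \right)},7 \right)}} = \frac{1}{5 i \sqrt{1270} + \frac{1}{17}} = \frac{1}{\frac{1}{17} + 5 i \sqrt{1270}}$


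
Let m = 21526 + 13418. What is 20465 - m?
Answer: -14479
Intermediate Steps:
m = 34944
20465 - m = 20465 - 1*34944 = 20465 - 34944 = -14479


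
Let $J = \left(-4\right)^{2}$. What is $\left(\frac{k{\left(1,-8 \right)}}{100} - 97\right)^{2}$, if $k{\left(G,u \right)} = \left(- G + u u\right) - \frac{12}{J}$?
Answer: $\frac{1486179601}{160000} \approx 9288.6$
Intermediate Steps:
$J = 16$
$k{\left(G,u \right)} = - \frac{3}{4} + u^{2} - G$ ($k{\left(G,u \right)} = \left(- G + u u\right) - \frac{12}{16} = \left(- G + u^{2}\right) - \frac{3}{4} = \left(u^{2} - G\right) - \frac{3}{4} = - \frac{3}{4} + u^{2} - G$)
$\left(\frac{k{\left(1,-8 \right)}}{100} - 97\right)^{2} = \left(\frac{- \frac{3}{4} + \left(-8\right)^{2} - 1}{100} - 97\right)^{2} = \left(\left(- \frac{3}{4} + 64 - 1\right) \frac{1}{100} - 97\right)^{2} = \left(\frac{249}{4} \cdot \frac{1}{100} - 97\right)^{2} = \left(\frac{249}{400} - 97\right)^{2} = \left(- \frac{38551}{400}\right)^{2} = \frac{1486179601}{160000}$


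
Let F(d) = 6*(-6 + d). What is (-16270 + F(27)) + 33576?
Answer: 17432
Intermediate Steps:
F(d) = -36 + 6*d
(-16270 + F(27)) + 33576 = (-16270 + (-36 + 6*27)) + 33576 = (-16270 + (-36 + 162)) + 33576 = (-16270 + 126) + 33576 = -16144 + 33576 = 17432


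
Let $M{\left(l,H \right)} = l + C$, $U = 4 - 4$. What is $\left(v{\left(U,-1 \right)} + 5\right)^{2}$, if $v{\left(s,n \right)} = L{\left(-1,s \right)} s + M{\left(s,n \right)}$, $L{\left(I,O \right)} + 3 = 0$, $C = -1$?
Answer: $16$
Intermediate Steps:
$U = 0$ ($U = 4 - 4 = 0$)
$L{\left(I,O \right)} = -3$ ($L{\left(I,O \right)} = -3 + 0 = -3$)
$M{\left(l,H \right)} = -1 + l$ ($M{\left(l,H \right)} = l - 1 = -1 + l$)
$v{\left(s,n \right)} = -1 - 2 s$ ($v{\left(s,n \right)} = - 3 s + \left(-1 + s\right) = -1 - 2 s$)
$\left(v{\left(U,-1 \right)} + 5\right)^{2} = \left(\left(-1 - 0\right) + 5\right)^{2} = \left(\left(-1 + 0\right) + 5\right)^{2} = \left(-1 + 5\right)^{2} = 4^{2} = 16$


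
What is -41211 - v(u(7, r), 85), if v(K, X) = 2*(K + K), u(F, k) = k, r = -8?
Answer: -41179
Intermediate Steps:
v(K, X) = 4*K (v(K, X) = 2*(2*K) = 4*K)
-41211 - v(u(7, r), 85) = -41211 - 4*(-8) = -41211 - 1*(-32) = -41211 + 32 = -41179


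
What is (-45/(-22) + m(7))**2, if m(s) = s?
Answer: 39601/484 ≈ 81.820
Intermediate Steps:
(-45/(-22) + m(7))**2 = (-45/(-22) + 7)**2 = (-45*(-1/22) + 7)**2 = (45/22 + 7)**2 = (199/22)**2 = 39601/484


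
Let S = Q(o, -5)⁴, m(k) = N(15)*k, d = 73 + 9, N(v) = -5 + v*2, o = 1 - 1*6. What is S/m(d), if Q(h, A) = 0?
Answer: 0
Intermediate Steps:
o = -5 (o = 1 - 6 = -5)
N(v) = -5 + 2*v
d = 82
m(k) = 25*k (m(k) = (-5 + 2*15)*k = (-5 + 30)*k = 25*k)
S = 0 (S = 0⁴ = 0)
S/m(d) = 0/((25*82)) = 0/2050 = 0*(1/2050) = 0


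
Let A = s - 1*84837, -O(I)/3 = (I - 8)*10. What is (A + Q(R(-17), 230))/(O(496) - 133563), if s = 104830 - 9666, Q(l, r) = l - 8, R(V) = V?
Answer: -3434/49401 ≈ -0.069513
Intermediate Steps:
O(I) = 240 - 30*I (O(I) = -3*(I - 8)*10 = -3*(-8 + I)*10 = -3*(-80 + 10*I) = 240 - 30*I)
Q(l, r) = -8 + l
s = 95164
A = 10327 (A = 95164 - 1*84837 = 95164 - 84837 = 10327)
(A + Q(R(-17), 230))/(O(496) - 133563) = (10327 + (-8 - 17))/((240 - 30*496) - 133563) = (10327 - 25)/((240 - 14880) - 133563) = 10302/(-14640 - 133563) = 10302/(-148203) = 10302*(-1/148203) = -3434/49401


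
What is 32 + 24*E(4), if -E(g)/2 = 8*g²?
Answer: -6112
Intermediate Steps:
E(g) = -16*g²
32 + 24*E(4) = 32 + 24*(-16*4²) = 32 + 24*(-16*16) = 32 + 24*(-256) = 32 - 6144 = -6112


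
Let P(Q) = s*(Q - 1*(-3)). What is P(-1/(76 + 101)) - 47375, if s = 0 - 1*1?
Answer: -8385905/177 ≈ -47378.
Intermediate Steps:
s = -1 (s = 0 - 1 = -1)
P(Q) = -3 - Q (P(Q) = -(Q - 1*(-3)) = -(Q + 3) = -(3 + Q) = -3 - Q)
P(-1/(76 + 101)) - 47375 = (-3 - (-1)/(76 + 101)) - 47375 = (-3 - (-1)/177) - 47375 = (-3 - 1*(-1/177)) - 47375 = (-3 + 1/177) - 47375 = -530/177 - 47375 = -8385905/177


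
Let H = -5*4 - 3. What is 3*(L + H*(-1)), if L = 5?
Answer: 84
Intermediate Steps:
H = -23 (H = -20 - 3 = -23)
3*(L + H*(-1)) = 3*(5 - 23*(-1)) = 3*(5 + 23) = 3*28 = 84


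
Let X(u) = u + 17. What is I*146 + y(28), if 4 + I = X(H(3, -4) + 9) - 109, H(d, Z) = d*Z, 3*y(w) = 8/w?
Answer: -303532/21 ≈ -14454.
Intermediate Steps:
y(w) = 8/(3*w) (y(w) = (8/w)/3 = 8/(3*w))
H(d, Z) = Z*d
X(u) = 17 + u
I = -99 (I = -4 + ((17 + (-4*3 + 9)) - 109) = -4 + ((17 + (-12 + 9)) - 109) = -4 + ((17 - 3) - 109) = -4 + (14 - 109) = -4 - 95 = -99)
I*146 + y(28) = -99*146 + (8/3)/28 = -14454 + (8/3)*(1/28) = -14454 + 2/21 = -303532/21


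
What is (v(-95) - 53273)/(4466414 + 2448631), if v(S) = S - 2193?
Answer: -55561/6915045 ≈ -0.0080348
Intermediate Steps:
v(S) = -2193 + S
(v(-95) - 53273)/(4466414 + 2448631) = ((-2193 - 95) - 53273)/(4466414 + 2448631) = (-2288 - 53273)/6915045 = -55561*1/6915045 = -55561/6915045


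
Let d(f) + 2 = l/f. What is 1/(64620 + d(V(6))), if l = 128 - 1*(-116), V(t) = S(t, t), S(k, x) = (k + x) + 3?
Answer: 15/969514 ≈ 1.5472e-5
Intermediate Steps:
S(k, x) = 3 + k + x
V(t) = 3 + 2*t (V(t) = 3 + t + t = 3 + 2*t)
l = 244 (l = 128 + 116 = 244)
d(f) = -2 + 244/f
1/(64620 + d(V(6))) = 1/(64620 + (-2 + 244/(3 + 2*6))) = 1/(64620 + (-2 + 244/(3 + 12))) = 1/(64620 + (-2 + 244/15)) = 1/(64620 + 214/15) = 1/(969514/15) = 15/969514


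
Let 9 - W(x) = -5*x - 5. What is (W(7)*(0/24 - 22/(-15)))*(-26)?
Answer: -28028/15 ≈ -1868.5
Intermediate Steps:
W(x) = 14 + 5*x (W(x) = 9 - (-5*x - 5) = 9 - (-5 - 5*x) = 9 + (5 + 5*x) = 14 + 5*x)
(W(7)*(0/24 - 22/(-15)))*(-26) = ((14 + 5*7)*(0/24 - 22/(-15)))*(-26) = ((14 + 35)*(0*(1/24) - 22*(-1/15)))*(-26) = (49*(0 + 22/15))*(-26) = (49*(22/15))*(-26) = (1078/15)*(-26) = -28028/15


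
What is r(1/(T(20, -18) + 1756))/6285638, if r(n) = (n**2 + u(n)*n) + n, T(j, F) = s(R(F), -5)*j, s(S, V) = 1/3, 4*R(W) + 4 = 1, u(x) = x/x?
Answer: 31737/175764943398272 ≈ 1.8056e-10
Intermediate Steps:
u(x) = 1
R(W) = -3/4 (R(W) = -1 + (1/4)*1 = -1 + 1/4 = -3/4)
s(S, V) = 1/3
T(j, F) = j/3
r(n) = n**2 + 2*n (r(n) = (n**2 + 1*n) + n = (n**2 + n) + n = (n + n**2) + n = n**2 + 2*n)
r(1/(T(20, -18) + 1756))/6285638 = ((2 + 1/((1/3)*20 + 1756))/((1/3)*20 + 1756))/6285638 = ((2 + 1/(20/3 + 1756))/(20/3 + 1756))*(1/6285638) = ((2 + 1/(5288/3))/(5288/3))*(1/6285638) = (3*(2 + 3/5288)/5288)*(1/6285638) = ((3/5288)*(10579/5288))*(1/6285638) = (31737/27962944)*(1/6285638) = 31737/175764943398272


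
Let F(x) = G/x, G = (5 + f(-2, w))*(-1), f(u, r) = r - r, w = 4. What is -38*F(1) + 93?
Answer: 283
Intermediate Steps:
f(u, r) = 0
G = -5 (G = (5 + 0)*(-1) = 5*(-1) = -5)
F(x) = -5/x
-38*F(1) + 93 = -(-190)/1 + 93 = -(-190) + 93 = -38*(-5) + 93 = 190 + 93 = 283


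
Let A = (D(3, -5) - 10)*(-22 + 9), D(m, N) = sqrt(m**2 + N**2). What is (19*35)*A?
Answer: 86450 - 8645*sqrt(34) ≈ 36041.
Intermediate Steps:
D(m, N) = sqrt(N**2 + m**2)
A = 130 - 13*sqrt(34) (A = (sqrt((-5)**2 + 3**2) - 10)*(-22 + 9) = (sqrt(25 + 9) - 10)*(-13) = (sqrt(34) - 10)*(-13) = (-10 + sqrt(34))*(-13) = 130 - 13*sqrt(34) ≈ 54.198)
(19*35)*A = (19*35)*(130 - 13*sqrt(34)) = 665*(130 - 13*sqrt(34)) = 86450 - 8645*sqrt(34)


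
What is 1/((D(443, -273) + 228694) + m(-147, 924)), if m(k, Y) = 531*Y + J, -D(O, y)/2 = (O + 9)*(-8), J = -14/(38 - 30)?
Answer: 4/2906273 ≈ 1.3763e-6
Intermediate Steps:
J = -7/4 (J = -14/8 = -14*1/8 = -7/4 ≈ -1.7500)
D(O, y) = 144 + 16*O (D(O, y) = -2*(O + 9)*(-8) = -2*(9 + O)*(-8) = -2*(-72 - 8*O) = 144 + 16*O)
m(k, Y) = -7/4 + 531*Y (m(k, Y) = 531*Y - 7/4 = -7/4 + 531*Y)
1/((D(443, -273) + 228694) + m(-147, 924)) = 1/(((144 + 16*443) + 228694) + (-7/4 + 531*924)) = 1/(((144 + 7088) + 228694) + (-7/4 + 490644)) = 1/((7232 + 228694) + 1962569/4) = 1/(235926 + 1962569/4) = 1/(2906273/4) = 4/2906273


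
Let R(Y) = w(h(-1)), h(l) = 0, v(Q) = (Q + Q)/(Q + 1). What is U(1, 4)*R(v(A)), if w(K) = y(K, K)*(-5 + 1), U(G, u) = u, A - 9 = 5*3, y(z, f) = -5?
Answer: 80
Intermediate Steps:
A = 24 (A = 9 + 5*3 = 9 + 15 = 24)
v(Q) = 2*Q/(1 + Q) (v(Q) = (2*Q)/(1 + Q) = 2*Q/(1 + Q))
w(K) = 20 (w(K) = -5*(-5 + 1) = -5*(-4) = 20)
R(Y) = 20
U(1, 4)*R(v(A)) = 4*20 = 80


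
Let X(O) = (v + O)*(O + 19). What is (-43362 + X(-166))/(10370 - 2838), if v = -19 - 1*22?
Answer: -12933/7532 ≈ -1.7171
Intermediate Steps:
v = -41 (v = -19 - 22 = -41)
X(O) = (-41 + O)*(19 + O) (X(O) = (-41 + O)*(O + 19) = (-41 + O)*(19 + O))
(-43362 + X(-166))/(10370 - 2838) = (-43362 + (-779 + (-166)**2 - 22*(-166)))/(10370 - 2838) = (-43362 + (-779 + 27556 + 3652))/7532 = (-43362 + 30429)*(1/7532) = -12933*1/7532 = -12933/7532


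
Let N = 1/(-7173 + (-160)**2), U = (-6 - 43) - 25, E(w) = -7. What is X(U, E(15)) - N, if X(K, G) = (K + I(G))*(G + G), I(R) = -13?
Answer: 22444085/18427 ≈ 1218.0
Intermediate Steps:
U = -74 (U = -49 - 25 = -74)
X(K, G) = 2*G*(-13 + K) (X(K, G) = (K - 13)*(G + G) = (-13 + K)*(2*G) = 2*G*(-13 + K))
N = 1/18427 (N = 1/(-7173 + 25600) = 1/18427 ≈ 5.4268e-5)
X(U, E(15)) - N = 2*(-7)*(-13 - 74) - 1*1/18427 = 2*(-7)*(-87) - 1/18427 = 1218 - 1/18427 = 22444085/18427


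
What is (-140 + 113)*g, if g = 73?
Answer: -1971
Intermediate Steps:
(-140 + 113)*g = (-140 + 113)*73 = -27*73 = -1971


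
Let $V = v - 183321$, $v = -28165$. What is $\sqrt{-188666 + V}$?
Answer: $2 i \sqrt{100038} \approx 632.58 i$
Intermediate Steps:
$V = -211486$ ($V = -28165 - 183321 = -211486$)
$\sqrt{-188666 + V} = \sqrt{-188666 - 211486} = \sqrt{-400152} = 2 i \sqrt{100038}$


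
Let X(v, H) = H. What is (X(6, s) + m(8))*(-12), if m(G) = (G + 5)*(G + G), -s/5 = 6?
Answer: -2136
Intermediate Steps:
s = -30 (s = -5*6 = -30)
m(G) = 2*G*(5 + G) (m(G) = (5 + G)*(2*G) = 2*G*(5 + G))
(X(6, s) + m(8))*(-12) = (-30 + 2*8*(5 + 8))*(-12) = (-30 + 2*8*13)*(-12) = (-30 + 208)*(-12) = 178*(-12) = -2136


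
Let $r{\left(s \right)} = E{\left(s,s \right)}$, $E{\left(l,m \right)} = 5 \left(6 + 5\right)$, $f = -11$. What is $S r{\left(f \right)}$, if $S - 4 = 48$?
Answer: $2860$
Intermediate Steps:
$S = 52$ ($S = 4 + 48 = 52$)
$E{\left(l,m \right)} = 55$ ($E{\left(l,m \right)} = 5 \cdot 11 = 55$)
$r{\left(s \right)} = 55$
$S r{\left(f \right)} = 52 \cdot 55 = 2860$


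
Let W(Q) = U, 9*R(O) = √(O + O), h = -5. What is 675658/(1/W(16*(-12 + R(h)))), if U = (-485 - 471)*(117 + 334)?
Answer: -291314000648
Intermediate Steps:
R(O) = √2*√O/9 (R(O) = √(O + O)/9 = √(2*O)/9 = (√2*√O)/9 = √2*√O/9)
U = -431156 (U = -956*451 = -431156)
W(Q) = -431156
675658/(1/W(16*(-12 + R(h)))) = 675658/(1/(-431156)) = 675658/(-1/431156) = 675658*(-431156) = -291314000648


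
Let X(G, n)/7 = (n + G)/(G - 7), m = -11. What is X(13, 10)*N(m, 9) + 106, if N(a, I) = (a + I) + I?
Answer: 1763/6 ≈ 293.83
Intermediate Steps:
X(G, n) = 7*(G + n)/(-7 + G) (X(G, n) = 7*((n + G)/(G - 7)) = 7*((G + n)/(-7 + G)) = 7*(G + n)/(-7 + G))
N(a, I) = a + 2*I (N(a, I) = (I + a) + I = a + 2*I)
X(13, 10)*N(m, 9) + 106 = (7*(13 + 10)/(-7 + 13))*(-11 + 2*9) + 106 = (7*23/6)*(-11 + 18) + 106 = (7*(⅙)*23)*7 + 106 = (161/6)*7 + 106 = 1127/6 + 106 = 1763/6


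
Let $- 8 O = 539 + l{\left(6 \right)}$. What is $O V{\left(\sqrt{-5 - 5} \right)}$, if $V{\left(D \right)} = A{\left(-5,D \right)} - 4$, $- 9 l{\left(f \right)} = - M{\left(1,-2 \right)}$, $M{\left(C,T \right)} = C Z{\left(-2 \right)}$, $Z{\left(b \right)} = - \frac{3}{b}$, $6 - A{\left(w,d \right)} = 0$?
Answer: $- \frac{3235}{24} \approx -134.79$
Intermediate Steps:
$A{\left(w,d \right)} = 6$ ($A{\left(w,d \right)} = 6 - 0 = 6 + 0 = 6$)
$M{\left(C,T \right)} = \frac{3 C}{2}$ ($M{\left(C,T \right)} = C \left(- \frac{3}{-2}\right) = C \left(\left(-3\right) \left(- \frac{1}{2}\right)\right) = C \frac{3}{2} = \frac{3 C}{2}$)
$l{\left(f \right)} = \frac{1}{6}$ ($l{\left(f \right)} = - \frac{\left(-1\right) \frac{3}{2} \cdot 1}{9} = - \frac{\left(-1\right) \frac{3}{2}}{9} = \left(- \frac{1}{9}\right) \left(- \frac{3}{2}\right) = \frac{1}{6}$)
$V{\left(D \right)} = 2$ ($V{\left(D \right)} = 6 - 4 = 2$)
$O = - \frac{3235}{48}$ ($O = - \frac{539 + \frac{1}{6}}{8} = \left(- \frac{1}{8}\right) \frac{3235}{6} = - \frac{3235}{48} \approx -67.396$)
$O V{\left(\sqrt{-5 - 5} \right)} = \left(- \frac{3235}{48}\right) 2 = - \frac{3235}{24}$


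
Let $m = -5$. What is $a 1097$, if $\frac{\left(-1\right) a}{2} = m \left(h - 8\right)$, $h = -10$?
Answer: $-197460$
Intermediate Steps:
$a = -180$ ($a = - 2 \left(- 5 \left(-10 - 8\right)\right) = - 2 \left(\left(-5\right) \left(-18\right)\right) = \left(-2\right) 90 = -180$)
$a 1097 = \left(-180\right) 1097 = -197460$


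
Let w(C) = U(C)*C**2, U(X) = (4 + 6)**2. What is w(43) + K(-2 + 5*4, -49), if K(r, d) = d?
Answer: 184851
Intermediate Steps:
U(X) = 100 (U(X) = 10**2 = 100)
w(C) = 100*C**2
w(43) + K(-2 + 5*4, -49) = 100*43**2 - 49 = 100*1849 - 49 = 184900 - 49 = 184851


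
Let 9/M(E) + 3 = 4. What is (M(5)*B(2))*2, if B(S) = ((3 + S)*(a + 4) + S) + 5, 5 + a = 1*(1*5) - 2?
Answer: 306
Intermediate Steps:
M(E) = 9 (M(E) = 9/(-3 + 4) = 9/1 = 9*1 = 9)
a = -2 (a = -5 + (1*(1*5) - 2) = -5 + (1*5 - 2) = -5 + (5 - 2) = -5 + 3 = -2)
B(S) = 11 + 3*S (B(S) = ((3 + S)*(-2 + 4) + S) + 5 = ((3 + S)*2 + S) + 5 = ((6 + 2*S) + S) + 5 = (6 + 3*S) + 5 = 11 + 3*S)
(M(5)*B(2))*2 = (9*(11 + 3*2))*2 = (9*(11 + 6))*2 = (9*17)*2 = 153*2 = 306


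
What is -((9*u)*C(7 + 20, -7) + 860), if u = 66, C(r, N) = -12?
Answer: 6268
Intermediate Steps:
-((9*u)*C(7 + 20, -7) + 860) = -((9*66)*(-12) + 860) = -(594*(-12) + 860) = -(-7128 + 860) = -1*(-6268) = 6268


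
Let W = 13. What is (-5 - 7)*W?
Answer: -156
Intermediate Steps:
(-5 - 7)*W = (-5 - 7)*13 = -12*13 = -156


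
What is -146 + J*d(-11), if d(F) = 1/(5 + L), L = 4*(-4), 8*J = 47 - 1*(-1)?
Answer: -1612/11 ≈ -146.55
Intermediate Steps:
J = 6 (J = (47 - 1*(-1))/8 = (47 + 1)/8 = (1/8)*48 = 6)
L = -16
d(F) = -1/11 (d(F) = 1/(5 - 16) = 1/(-11) = -1/11)
-146 + J*d(-11) = -146 + 6*(-1/11) = -146 - 6/11 = -1612/11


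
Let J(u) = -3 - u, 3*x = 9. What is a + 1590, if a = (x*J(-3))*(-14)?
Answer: 1590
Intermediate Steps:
x = 3 (x = (1/3)*9 = 3)
a = 0 (a = (3*(-3 - 1*(-3)))*(-14) = (3*(-3 + 3))*(-14) = (3*0)*(-14) = 0*(-14) = 0)
a + 1590 = 0 + 1590 = 1590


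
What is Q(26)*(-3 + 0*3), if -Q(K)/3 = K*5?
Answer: 1170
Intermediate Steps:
Q(K) = -15*K (Q(K) = -3*K*5 = -15*K)
Q(26)*(-3 + 0*3) = (-15*26)*(-3 + 0*3) = -390*(-3 + 0) = -390*(-3) = 1170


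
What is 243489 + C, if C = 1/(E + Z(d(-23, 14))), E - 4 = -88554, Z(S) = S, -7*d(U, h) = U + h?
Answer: 150924465242/619841 ≈ 2.4349e+5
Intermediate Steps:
d(U, h) = -U/7 - h/7 (d(U, h) = -(U + h)/7 = -U/7 - h/7)
E = -88550 (E = 4 - 88554 = -88550)
C = -7/619841 (C = 1/(-88550 + (-⅐*(-23) - ⅐*14)) = 1/(-88550 + (23/7 - 2)) = 1/(-88550 + 9/7) = 1/(-619841/7) = -7/619841 ≈ -1.1293e-5)
243489 + C = 243489 - 7/619841 = 150924465242/619841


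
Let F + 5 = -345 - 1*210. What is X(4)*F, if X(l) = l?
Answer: -2240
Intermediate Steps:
F = -560 (F = -5 + (-345 - 1*210) = -5 + (-345 - 210) = -5 - 555 = -560)
X(4)*F = 4*(-560) = -2240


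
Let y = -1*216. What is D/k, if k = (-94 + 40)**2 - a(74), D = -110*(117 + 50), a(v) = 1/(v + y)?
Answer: -237140/37643 ≈ -6.2997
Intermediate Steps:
y = -216
a(v) = 1/(-216 + v) (a(v) = 1/(v - 216) = 1/(-216 + v))
D = -18370 (D = -110*167 = -18370)
k = 414073/142 (k = (-94 + 40)**2 - 1/(-216 + 74) = (-54)**2 - 1/(-142) = 2916 - 1*(-1/142) = 2916 + 1/142 = 414073/142 ≈ 2916.0)
D/k = -18370/414073/142 = -18370*142/414073 = -237140/37643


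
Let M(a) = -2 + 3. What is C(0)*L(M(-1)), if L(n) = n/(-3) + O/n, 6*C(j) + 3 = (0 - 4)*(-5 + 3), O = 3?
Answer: 20/9 ≈ 2.2222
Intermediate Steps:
M(a) = 1
C(j) = ⅚ (C(j) = -½ + ((0 - 4)*(-5 + 3))/6 = -½ + (-4*(-2))/6 = -½ + (⅙)*8 = -½ + 4/3 = ⅚)
L(n) = 3/n - n/3 (L(n) = n/(-3) + 3/n = n*(-⅓) + 3/n = -n/3 + 3/n = 3/n - n/3)
C(0)*L(M(-1)) = 5*(3/1 - ⅓*1)/6 = 5*(3*1 - ⅓)/6 = 5*(3 - ⅓)/6 = (⅚)*(8/3) = 20/9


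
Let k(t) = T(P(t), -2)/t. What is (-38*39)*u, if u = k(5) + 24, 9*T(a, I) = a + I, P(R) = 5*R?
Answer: -544882/15 ≈ -36325.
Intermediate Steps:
T(a, I) = I/9 + a/9 (T(a, I) = (a + I)/9 = (I + a)/9 = I/9 + a/9)
k(t) = (-2/9 + 5*t/9)/t (k(t) = ((⅑)*(-2) + (5*t)/9)/t = (-2/9 + 5*t/9)/t)
u = 1103/45 (u = (⅑)*(-2 + 5*5)/5 + 24 = (⅑)*(⅕)*(-2 + 25) + 24 = (⅑)*(⅕)*23 + 24 = 23/45 + 24 = 1103/45 ≈ 24.511)
(-38*39)*u = -38*39*(1103/45) = -1482*1103/45 = -544882/15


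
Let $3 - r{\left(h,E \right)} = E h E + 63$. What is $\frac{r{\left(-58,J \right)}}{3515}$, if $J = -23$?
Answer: $\frac{30622}{3515} \approx 8.7118$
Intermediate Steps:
$r{\left(h,E \right)} = -60 - h E^{2}$ ($r{\left(h,E \right)} = 3 - \left(E h E + 63\right) = 3 - \left(h E^{2} + 63\right) = 3 - \left(63 + h E^{2}\right) = -60 - h E^{2}$)
$\frac{r{\left(-58,J \right)}}{3515} = \frac{-60 - - 58 \left(-23\right)^{2}}{3515} = \left(-60 - \left(-58\right) 529\right) \frac{1}{3515} = \left(-60 + 30682\right) \frac{1}{3515} = 30622 \cdot \frac{1}{3515} = \frac{30622}{3515}$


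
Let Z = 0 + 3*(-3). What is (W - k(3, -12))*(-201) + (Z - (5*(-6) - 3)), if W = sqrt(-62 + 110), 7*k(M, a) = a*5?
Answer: -11892/7 - 804*sqrt(3) ≈ -3091.4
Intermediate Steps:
k(M, a) = 5*a/7 (k(M, a) = (a*5)/7 = (5*a)/7 = 5*a/7)
Z = -9 (Z = 0 - 9 = -9)
W = 4*sqrt(3) (W = sqrt(48) = 4*sqrt(3) ≈ 6.9282)
(W - k(3, -12))*(-201) + (Z - (5*(-6) - 3)) = (4*sqrt(3) - 5*(-12)/7)*(-201) + (-9 - (5*(-6) - 3)) = (4*sqrt(3) - 1*(-60/7))*(-201) + (-9 - (-30 - 3)) = (4*sqrt(3) + 60/7)*(-201) + (-9 - 1*(-33)) = (60/7 + 4*sqrt(3))*(-201) + (-9 + 33) = (-12060/7 - 804*sqrt(3)) + 24 = -11892/7 - 804*sqrt(3)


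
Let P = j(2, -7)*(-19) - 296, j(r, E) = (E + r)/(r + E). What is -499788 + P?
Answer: -500103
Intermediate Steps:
j(r, E) = 1 (j(r, E) = (E + r)/(E + r) = 1)
P = -315 (P = 1*(-19) - 296 = -19 - 296 = -315)
-499788 + P = -499788 - 315 = -500103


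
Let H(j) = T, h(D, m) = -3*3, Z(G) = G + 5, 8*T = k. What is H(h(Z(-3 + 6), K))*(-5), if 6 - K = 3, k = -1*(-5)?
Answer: -25/8 ≈ -3.1250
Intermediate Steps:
k = 5
T = 5/8 (T = (⅛)*5 = 5/8 ≈ 0.62500)
Z(G) = 5 + G
K = 3 (K = 6 - 1*3 = 6 - 3 = 3)
h(D, m) = -9
H(j) = 5/8
H(h(Z(-3 + 6), K))*(-5) = (5/8)*(-5) = -25/8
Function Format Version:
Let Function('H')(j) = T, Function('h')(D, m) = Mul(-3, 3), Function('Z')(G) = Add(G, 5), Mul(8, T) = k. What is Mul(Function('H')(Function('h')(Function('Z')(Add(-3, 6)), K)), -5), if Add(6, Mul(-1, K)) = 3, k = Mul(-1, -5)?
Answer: Rational(-25, 8) ≈ -3.1250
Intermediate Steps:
k = 5
T = Rational(5, 8) (T = Mul(Rational(1, 8), 5) = Rational(5, 8) ≈ 0.62500)
Function('Z')(G) = Add(5, G)
K = 3 (K = Add(6, Mul(-1, 3)) = Add(6, -3) = 3)
Function('h')(D, m) = -9
Function('H')(j) = Rational(5, 8)
Mul(Function('H')(Function('h')(Function('Z')(Add(-3, 6)), K)), -5) = Mul(Rational(5, 8), -5) = Rational(-25, 8)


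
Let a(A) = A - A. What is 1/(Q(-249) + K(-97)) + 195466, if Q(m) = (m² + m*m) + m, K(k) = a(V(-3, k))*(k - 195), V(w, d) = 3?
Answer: 24189503899/123753 ≈ 1.9547e+5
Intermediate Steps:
a(A) = 0
K(k) = 0 (K(k) = 0*(k - 195) = 0*(-195 + k) = 0)
Q(m) = m + 2*m² (Q(m) = (m² + m²) + m = 2*m² + m = m + 2*m²)
1/(Q(-249) + K(-97)) + 195466 = 1/(-249*(1 + 2*(-249)) + 0) + 195466 = 1/(-249*(1 - 498) + 0) + 195466 = 1/(-249*(-497) + 0) + 195466 = 1/(123753 + 0) + 195466 = 1/123753 + 195466 = 24189503899/123753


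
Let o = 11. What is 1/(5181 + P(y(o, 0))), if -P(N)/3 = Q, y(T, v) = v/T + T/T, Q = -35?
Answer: 1/5286 ≈ 0.00018918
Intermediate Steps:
y(T, v) = 1 + v/T (y(T, v) = v/T + 1 = 1 + v/T)
P(N) = 105 (P(N) = -3*(-35) = 105)
1/(5181 + P(y(o, 0))) = 1/(5181 + 105) = 1/5286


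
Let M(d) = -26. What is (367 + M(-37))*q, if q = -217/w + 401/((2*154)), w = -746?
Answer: 5672721/10444 ≈ 543.16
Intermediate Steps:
q = 182991/114884 (q = -217/(-746) + 401/((2*154)) = -217*(-1/746) + 401/308 = 217/746 + 401*(1/308) = 217/746 + 401/308 = 182991/114884 ≈ 1.5928)
(367 + M(-37))*q = (367 - 26)*(182991/114884) = 341*(182991/114884) = 5672721/10444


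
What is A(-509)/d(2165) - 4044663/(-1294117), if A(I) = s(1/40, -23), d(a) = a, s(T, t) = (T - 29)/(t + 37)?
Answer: 4902249539597/1568987450800 ≈ 3.1245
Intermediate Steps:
s(T, t) = (-29 + T)/(37 + t)
A(I) = -1159/560 (A(I) = (-29 + 1/40)/(37 - 23) = (-29 + 1/40)/14 = (1/14)*(-1159/40) = -1159/560)
A(-509)/d(2165) - 4044663/(-1294117) = -1159/560/2165 - 4044663/(-1294117) = -1159/560*1/2165 - 4044663*(-1/1294117) = -1159/1212400 + 4044663/1294117 = 4902249539597/1568987450800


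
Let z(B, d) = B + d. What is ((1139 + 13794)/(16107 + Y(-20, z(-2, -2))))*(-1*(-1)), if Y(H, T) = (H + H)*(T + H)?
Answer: 14933/17067 ≈ 0.87496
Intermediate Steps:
Y(H, T) = 2*H*(H + T) (Y(H, T) = (2*H)*(H + T) = 2*H*(H + T))
((1139 + 13794)/(16107 + Y(-20, z(-2, -2))))*(-1*(-1)) = ((1139 + 13794)/(16107 + 2*(-20)*(-20 + (-2 - 2))))*(-1*(-1)) = (14933/(16107 + 2*(-20)*(-20 - 4)))*1 = (14933/(16107 + 2*(-20)*(-24)))*1 = (14933/(16107 + 960))*1 = (14933/17067)*1 = 14933/17067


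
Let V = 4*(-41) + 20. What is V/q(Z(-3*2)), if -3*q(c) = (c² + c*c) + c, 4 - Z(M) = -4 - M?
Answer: 216/5 ≈ 43.200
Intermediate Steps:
Z(M) = 8 + M (Z(M) = 4 - (-4 - M) = 4 + (4 + M) = 8 + M)
V = -144 (V = -164 + 20 = -144)
q(c) = -2*c²/3 - c/3 (q(c) = -((c² + c*c) + c)/3 = -((c² + c²) + c)/3 = -(2*c² + c)/3 = -(c + 2*c²)/3 = -2*c²/3 - c/3)
V/q(Z(-3*2)) = -144*(-3/((1 + 2*(8 - 3*2))*(8 - 3*2))) = -144*(-3/((1 + 2*(8 - 6))*(8 - 6))) = -144*(-3/(2*(1 + 2*2))) = -144*(-3/(2*(1 + 4))) = -144/((-⅓*2*5)) = -144/(-10/3) = -144*(-3/10) = 216/5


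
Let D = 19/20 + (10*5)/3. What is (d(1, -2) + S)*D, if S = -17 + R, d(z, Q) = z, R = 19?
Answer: 1057/20 ≈ 52.850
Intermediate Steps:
D = 1057/60 (D = 19*(1/20) + 50*(⅓) = 19/20 + 50/3 = 1057/60 ≈ 17.617)
S = 2 (S = -17 + 19 = 2)
(d(1, -2) + S)*D = (1 + 2)*(1057/60) = 3*(1057/60) = 1057/20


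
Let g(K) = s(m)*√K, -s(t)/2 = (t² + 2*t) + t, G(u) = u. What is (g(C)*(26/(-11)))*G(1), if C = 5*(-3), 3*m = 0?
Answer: 0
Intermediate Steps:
m = 0 (m = (⅓)*0 = 0)
s(t) = -6*t - 2*t² (s(t) = -2*((t² + 2*t) + t) = -2*(t² + 3*t) = -6*t - 2*t²)
C = -15
g(K) = 0 (g(K) = (-2*0*(3 + 0))*√K = (-2*0*3)*√K = 0*√K = 0)
(g(C)*(26/(-11)))*G(1) = (0*(26/(-11)))*1 = (0*(26*(-1/11)))*1 = (0*(-26/11))*1 = 0*1 = 0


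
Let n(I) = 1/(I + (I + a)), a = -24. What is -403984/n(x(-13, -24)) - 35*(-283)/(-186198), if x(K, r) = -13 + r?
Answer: 7371659247631/186198 ≈ 3.9590e+7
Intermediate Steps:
n(I) = 1/(-24 + 2*I) (n(I) = 1/(I + (I - 24)) = 1/(I + (-24 + I)) = 1/(-24 + 2*I))
-403984/n(x(-13, -24)) - 35*(-283)/(-186198) = -403984/(1/(2*(-12 + (-13 - 24)))) - 35*(-283)/(-186198) = -403984/(1/(2*(-12 - 37))) + 9905*(-1/186198) = -403984/((½)/(-49)) - 9905/186198 = -403984/((½)*(-1/49)) - 9905/186198 = -403984/(-1/98) - 9905/186198 = -403984*(-98) - 9905/186198 = 39590432 - 9905/186198 = 7371659247631/186198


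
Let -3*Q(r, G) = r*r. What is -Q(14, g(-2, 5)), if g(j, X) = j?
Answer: 196/3 ≈ 65.333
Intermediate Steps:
Q(r, G) = -r²/3 (Q(r, G) = -r*r/3 = -r²/3)
-Q(14, g(-2, 5)) = -(-1)*14²/3 = -(-1)*196/3 = -1*(-196/3) = 196/3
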